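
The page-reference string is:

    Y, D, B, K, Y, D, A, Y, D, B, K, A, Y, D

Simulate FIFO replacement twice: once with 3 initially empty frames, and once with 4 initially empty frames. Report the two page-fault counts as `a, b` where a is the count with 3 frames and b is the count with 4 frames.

3 frames: F F F F F F F . . F F . F F → 11 faults.
4 frames: F F F F . . F F F F F F F F → 12 faults.
12 > 11: adding a frame increased faults — Belady's anomaly.

11, 12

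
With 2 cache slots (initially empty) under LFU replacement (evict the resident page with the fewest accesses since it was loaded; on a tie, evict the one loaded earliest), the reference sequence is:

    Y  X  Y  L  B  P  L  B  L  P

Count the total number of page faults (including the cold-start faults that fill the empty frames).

Y -> miss, frames (Y)
X -> miss, frames (Y X)
Y -> hit
L -> miss, evict X, frames (Y L)
B -> miss, evict L, frames (Y B)
P -> miss, evict B, frames (Y P)
L -> miss, evict P, frames (Y L)
B -> miss, evict L, frames (Y B)
L -> miss, evict B, frames (Y L)
P -> miss, evict L, frames (Y P)
Page faults: 9.

9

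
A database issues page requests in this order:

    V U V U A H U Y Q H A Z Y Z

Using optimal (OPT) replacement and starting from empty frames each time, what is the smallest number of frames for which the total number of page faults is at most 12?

2

f=1: 14 faults
f=2: 9 faults
f=3: 8 faults
f=4: 7 faults
f=5: 7 faults
f=6: 7 faults
f=7: 7 faults
Smallest f with faults ≤ 12 is 2.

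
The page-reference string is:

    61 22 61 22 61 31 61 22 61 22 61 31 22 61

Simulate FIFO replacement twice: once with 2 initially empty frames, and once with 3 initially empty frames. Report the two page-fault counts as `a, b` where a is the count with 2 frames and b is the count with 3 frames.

7, 3

2 frames: F F . . . F F F . . . F . F → 7 faults.
3 frames: F F . . . F . . . . . . . . → 3 faults.
3 < 7: adding a frame reduced faults, as is typical.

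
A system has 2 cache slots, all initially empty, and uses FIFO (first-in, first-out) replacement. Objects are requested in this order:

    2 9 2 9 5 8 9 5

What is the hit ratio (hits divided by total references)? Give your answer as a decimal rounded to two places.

2 -> miss, frames (2)
9 -> miss, frames (2 9)
2 -> hit
9 -> hit
5 -> miss, evict 2, frames (9 5)
8 -> miss, evict 9, frames (5 8)
9 -> miss, evict 5, frames (8 9)
5 -> miss, evict 8, frames (9 5)
Hits: 2 of 8 references → 2/8 = 0.2500.

0.25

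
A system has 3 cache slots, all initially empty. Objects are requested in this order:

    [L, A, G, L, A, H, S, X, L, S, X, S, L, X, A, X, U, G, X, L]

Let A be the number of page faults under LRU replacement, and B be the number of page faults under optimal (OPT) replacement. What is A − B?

2

Under LRU: F F F . . F F F F . . . . . F . F F . F → 11 faults.
Under OPT: F F F . . F F F . . . . . . F . F F . . → 9 faults.
A − B = 11 − 9 = 2.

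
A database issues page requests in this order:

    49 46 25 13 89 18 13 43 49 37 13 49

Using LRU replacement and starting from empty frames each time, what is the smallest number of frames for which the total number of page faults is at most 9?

f=1: 12 faults
f=2: 12 faults
f=3: 10 faults
f=4: 9 faults
f=5: 9 faults
f=6: 9 faults
f=7: 8 faults
f=8: 8 faults
Smallest f with faults ≤ 9 is 4.

4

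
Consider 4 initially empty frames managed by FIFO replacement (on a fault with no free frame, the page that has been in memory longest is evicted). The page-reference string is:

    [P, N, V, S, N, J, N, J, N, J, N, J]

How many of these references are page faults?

5

P → miss, frames [P]
N → miss, frames [P, N]
V → miss, frames [P, N, V]
S → miss, frames [P, N, V, S]
N → hit
J → miss, evict P, frames [N, V, S, J]
N → hit
J → hit
N → hit
J → hit
N → hit
J → hit
Page faults: 5.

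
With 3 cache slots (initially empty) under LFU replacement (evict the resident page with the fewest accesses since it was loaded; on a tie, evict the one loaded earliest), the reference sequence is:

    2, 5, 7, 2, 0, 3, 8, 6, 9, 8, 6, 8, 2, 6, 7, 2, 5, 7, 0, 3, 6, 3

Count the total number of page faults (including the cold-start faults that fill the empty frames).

2 -> miss, frames [2]
5 -> miss, frames [2, 5]
7 -> miss, frames [2, 5, 7]
2 -> hit
0 -> miss, evict 5, frames [2, 7, 0]
3 -> miss, evict 7, frames [2, 0, 3]
8 -> miss, evict 0, frames [2, 3, 8]
6 -> miss, evict 3, frames [2, 8, 6]
9 -> miss, evict 8, frames [2, 6, 9]
8 -> miss, evict 6, frames [2, 9, 8]
6 -> miss, evict 9, frames [2, 8, 6]
8 -> hit
2 -> hit
6 -> hit
7 -> miss, evict 8, frames [2, 6, 7]
2 -> hit
5 -> miss, evict 7, frames [2, 6, 5]
7 -> miss, evict 5, frames [2, 6, 7]
0 -> miss, evict 7, frames [2, 6, 0]
3 -> miss, evict 0, frames [2, 6, 3]
6 -> hit
3 -> hit
Page faults: 15.

15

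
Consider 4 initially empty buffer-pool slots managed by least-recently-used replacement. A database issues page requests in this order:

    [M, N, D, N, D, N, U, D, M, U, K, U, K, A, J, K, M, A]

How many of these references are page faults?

8

M → fault, frames {M}
N → fault, frames {M,N}
D → fault, frames {M,N,D}
N → hit
D → hit
N → hit
U → fault, frames {M,D,N,U}
D → hit
M → hit
U → hit
K → fault, evict N, frames {D,M,U,K}
U → hit
K → hit
A → fault, evict D, frames {M,U,K,A}
J → fault, evict M, frames {U,K,A,J}
K → hit
M → fault, evict U, frames {A,J,K,M}
A → hit
Page faults: 8.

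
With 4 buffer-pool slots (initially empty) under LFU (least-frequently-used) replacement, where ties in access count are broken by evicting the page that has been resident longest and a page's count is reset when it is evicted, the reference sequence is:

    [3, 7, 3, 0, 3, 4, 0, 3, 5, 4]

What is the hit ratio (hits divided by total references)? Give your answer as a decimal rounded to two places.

3: fault, frames (3)
7: fault, frames (3 7)
3: hit
0: fault, frames (3 7 0)
3: hit
4: fault, frames (3 7 0 4)
0: hit
3: hit
5: fault, evict 7, frames (3 0 4 5)
4: hit
Hits: 5 of 10 references → 5/10 = 0.5000.

0.50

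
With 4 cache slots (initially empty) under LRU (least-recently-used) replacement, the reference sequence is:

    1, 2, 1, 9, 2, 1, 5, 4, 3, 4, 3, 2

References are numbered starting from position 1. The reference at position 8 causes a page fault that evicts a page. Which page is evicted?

pos 1: 1 → fault, frames {1}
pos 2: 2 → fault, frames {1,2}
pos 3: 1 → hit
pos 4: 9 → fault, frames {2,1,9}
pos 5: 2 → hit
pos 6: 1 → hit
pos 7: 5 → fault, frames {9,2,1,5}
pos 8: 4 → fault, evict 9, frames {2,1,5,4}
At position 8, page 9 is evicted.

9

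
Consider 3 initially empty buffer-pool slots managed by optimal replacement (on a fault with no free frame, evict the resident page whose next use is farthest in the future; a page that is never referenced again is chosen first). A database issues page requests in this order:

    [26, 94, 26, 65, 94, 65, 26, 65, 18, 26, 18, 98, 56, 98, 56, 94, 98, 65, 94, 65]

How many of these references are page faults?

26 → miss, frames {26}
94 → miss, frames {26,94}
26 → hit
65 → miss, frames {26,94,65}
94 → hit
65 → hit
26 → hit
65 → hit
18 → miss, evict 65, frames {26,94,18}
26 → hit
18 → hit
98 → miss, evict 18, frames {26,94,98}
56 → miss, evict 26, frames {94,98,56}
98 → hit
56 → hit
94 → hit
98 → hit
65 → miss, evict 56, frames {94,98,65}
94 → hit
65 → hit
Page faults: 7.

7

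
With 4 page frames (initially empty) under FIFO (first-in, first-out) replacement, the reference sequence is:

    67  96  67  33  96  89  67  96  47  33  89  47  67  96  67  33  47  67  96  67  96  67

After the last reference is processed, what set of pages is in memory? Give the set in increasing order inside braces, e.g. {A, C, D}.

67 -> fault, frames {67}
96 -> fault, frames {67,96}
67 -> hit
33 -> fault, frames {67,96,33}
96 -> hit
89 -> fault, frames {67,96,33,89}
67 -> hit
96 -> hit
47 -> fault, evict 67, frames {96,33,89,47}
33 -> hit
89 -> hit
47 -> hit
67 -> fault, evict 96, frames {33,89,47,67}
96 -> fault, evict 33, frames {89,47,67,96}
67 -> hit
33 -> fault, evict 89, frames {47,67,96,33}
47 -> hit
67 -> hit
96 -> hit
67 -> hit
96 -> hit
67 -> hit

{33, 47, 67, 96}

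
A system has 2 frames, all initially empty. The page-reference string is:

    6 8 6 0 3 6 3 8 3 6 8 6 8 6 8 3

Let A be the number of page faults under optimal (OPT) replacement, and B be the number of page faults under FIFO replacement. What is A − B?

Under OPT: F F . F F . . F . F . . . . . F → 7 faults.
Under FIFO: F F . F F F . F F F F . . . . F → 10 faults.
A − B = 7 − 10 = -3.

-3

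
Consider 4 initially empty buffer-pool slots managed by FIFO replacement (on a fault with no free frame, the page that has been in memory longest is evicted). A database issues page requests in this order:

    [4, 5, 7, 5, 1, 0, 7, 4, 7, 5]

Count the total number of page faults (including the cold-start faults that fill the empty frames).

7

4: fault, frames (4)
5: fault, frames (4 5)
7: fault, frames (4 5 7)
5: hit
1: fault, frames (4 5 7 1)
0: fault, evict 4, frames (5 7 1 0)
7: hit
4: fault, evict 5, frames (7 1 0 4)
7: hit
5: fault, evict 7, frames (1 0 4 5)
Page faults: 7.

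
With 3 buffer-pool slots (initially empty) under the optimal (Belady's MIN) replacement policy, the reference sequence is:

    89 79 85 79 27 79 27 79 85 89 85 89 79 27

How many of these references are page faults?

89 → fault, frames (89)
79 → fault, frames (89 79)
85 → fault, frames (89 79 85)
79 → hit
27 → fault, evict 89, frames (79 85 27)
79 → hit
27 → hit
79 → hit
85 → hit
89 → fault, evict 27, frames (79 85 89)
85 → hit
89 → hit
79 → hit
27 → fault, evict 89, frames (79 85 27)
Page faults: 6.

6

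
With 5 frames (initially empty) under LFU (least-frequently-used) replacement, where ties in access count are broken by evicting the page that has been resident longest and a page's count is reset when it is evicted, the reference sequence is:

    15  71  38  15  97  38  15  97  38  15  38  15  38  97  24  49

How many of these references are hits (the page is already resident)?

10

15 → fault, frames [15]
71 → fault, frames [15, 71]
38 → fault, frames [15, 71, 38]
15 → hit
97 → fault, frames [15, 71, 38, 97]
38 → hit
15 → hit
97 → hit
38 → hit
15 → hit
38 → hit
15 → hit
38 → hit
97 → hit
24 → fault, frames [15, 71, 38, 97, 24]
49 → fault, evict 71, frames [15, 38, 97, 24, 49]
Hits: 10.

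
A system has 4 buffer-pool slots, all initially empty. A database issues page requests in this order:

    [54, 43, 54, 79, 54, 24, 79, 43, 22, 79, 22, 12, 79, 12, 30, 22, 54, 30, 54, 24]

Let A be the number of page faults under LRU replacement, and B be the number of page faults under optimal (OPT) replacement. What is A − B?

Under LRU: F F . F . F . . F . . F . . F . F . . F → 9 faults.
Under OPT: F F . F . F . . F . . F . . F . . . . F → 8 faults.
A − B = 9 − 8 = 1.

1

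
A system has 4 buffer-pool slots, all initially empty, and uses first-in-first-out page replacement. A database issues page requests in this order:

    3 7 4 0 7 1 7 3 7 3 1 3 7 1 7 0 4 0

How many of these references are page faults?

3 → miss, frames (3)
7 → miss, frames (3 7)
4 → miss, frames (3 7 4)
0 → miss, frames (3 7 4 0)
7 → hit
1 → miss, evict 3, frames (7 4 0 1)
7 → hit
3 → miss, evict 7, frames (4 0 1 3)
7 → miss, evict 4, frames (0 1 3 7)
3 → hit
1 → hit
3 → hit
7 → hit
1 → hit
7 → hit
0 → hit
4 → miss, evict 0, frames (1 3 7 4)
0 → miss, evict 1, frames (3 7 4 0)
Page faults: 9.

9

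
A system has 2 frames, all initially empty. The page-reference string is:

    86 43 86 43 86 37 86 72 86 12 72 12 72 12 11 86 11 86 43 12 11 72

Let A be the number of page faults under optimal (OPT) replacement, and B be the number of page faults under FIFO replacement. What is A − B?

-2

Under OPT: F F . . . F . F . F . . . . F F . . F F . F → 10 faults.
Under FIFO: F F . . . F F F . F . . . . F F . . F F F F → 12 faults.
A − B = 10 − 12 = -2.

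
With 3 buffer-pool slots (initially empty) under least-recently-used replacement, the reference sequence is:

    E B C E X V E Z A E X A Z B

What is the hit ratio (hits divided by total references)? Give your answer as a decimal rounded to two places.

E → fault, frames {E}
B → fault, frames {E,B}
C → fault, frames {E,B,C}
E → hit
X → fault, evict B, frames {C,E,X}
V → fault, evict C, frames {E,X,V}
E → hit
Z → fault, evict X, frames {V,E,Z}
A → fault, evict V, frames {E,Z,A}
E → hit
X → fault, evict Z, frames {A,E,X}
A → hit
Z → fault, evict E, frames {X,A,Z}
B → fault, evict X, frames {A,Z,B}
Hits: 4 of 14 references → 4/14 = 0.2857.

0.29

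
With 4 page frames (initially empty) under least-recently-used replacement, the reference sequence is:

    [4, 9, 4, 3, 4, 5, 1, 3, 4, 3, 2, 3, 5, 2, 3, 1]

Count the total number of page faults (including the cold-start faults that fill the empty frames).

8

4 → miss, frames (4)
9 → miss, frames (4 9)
4 → hit
3 → miss, frames (9 4 3)
4 → hit
5 → miss, frames (9 3 4 5)
1 → miss, evict 9, frames (3 4 5 1)
3 → hit
4 → hit
3 → hit
2 → miss, evict 5, frames (1 4 3 2)
3 → hit
5 → miss, evict 1, frames (4 2 3 5)
2 → hit
3 → hit
1 → miss, evict 4, frames (5 2 3 1)
Page faults: 8.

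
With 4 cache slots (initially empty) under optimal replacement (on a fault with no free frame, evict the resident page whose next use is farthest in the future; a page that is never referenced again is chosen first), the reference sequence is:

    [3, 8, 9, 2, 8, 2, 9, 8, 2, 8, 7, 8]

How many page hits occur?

7

3 → fault, frames [3]
8 → fault, frames [3, 8]
9 → fault, frames [3, 8, 9]
2 → fault, frames [3, 8, 9, 2]
8 → hit
2 → hit
9 → hit
8 → hit
2 → hit
8 → hit
7 → fault, evict 2, frames [3, 8, 9, 7]
8 → hit
Hits: 7.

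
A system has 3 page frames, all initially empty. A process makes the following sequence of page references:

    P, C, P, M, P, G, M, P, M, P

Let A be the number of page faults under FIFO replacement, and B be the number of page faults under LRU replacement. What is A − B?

Under FIFO: F F . F . F . F . . → 5 faults.
Under LRU: F F . F . F . . . . → 4 faults.
A − B = 5 − 4 = 1.

1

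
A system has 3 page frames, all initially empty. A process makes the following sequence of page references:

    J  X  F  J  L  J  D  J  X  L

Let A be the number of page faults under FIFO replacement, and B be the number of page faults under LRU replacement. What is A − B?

1

Under FIFO: F F F . F F F . F F → 8 faults.
Under LRU: F F F . F . F . F F → 7 faults.
A − B = 8 − 7 = 1.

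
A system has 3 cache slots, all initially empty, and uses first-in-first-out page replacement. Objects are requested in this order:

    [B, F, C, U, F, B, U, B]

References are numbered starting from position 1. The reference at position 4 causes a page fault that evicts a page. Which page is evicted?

pos 1: B -> fault, frames {B}
pos 2: F -> fault, frames {B,F}
pos 3: C -> fault, frames {B,F,C}
pos 4: U -> fault, evict B, frames {F,C,U}
At position 4, page B is evicted.

B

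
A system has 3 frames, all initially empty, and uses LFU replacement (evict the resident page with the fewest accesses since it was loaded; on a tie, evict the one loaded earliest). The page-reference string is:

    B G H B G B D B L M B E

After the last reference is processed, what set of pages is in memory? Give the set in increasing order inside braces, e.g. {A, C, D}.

{B, E, G}

B: fault, frames {B}
G: fault, frames {B,G}
H: fault, frames {B,G,H}
B: hit
G: hit
B: hit
D: fault, evict H, frames {B,G,D}
B: hit
L: fault, evict D, frames {B,G,L}
M: fault, evict L, frames {B,G,M}
B: hit
E: fault, evict M, frames {B,G,E}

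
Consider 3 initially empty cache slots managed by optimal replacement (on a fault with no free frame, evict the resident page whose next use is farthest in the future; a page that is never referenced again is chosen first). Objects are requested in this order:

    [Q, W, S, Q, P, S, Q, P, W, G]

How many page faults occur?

6

Q -> fault, frames {Q}
W -> fault, frames {Q,W}
S -> fault, frames {Q,W,S}
Q -> hit
P -> fault, evict W, frames {Q,S,P}
S -> hit
Q -> hit
P -> hit
W -> fault, evict P, frames {Q,S,W}
G -> fault, evict W, frames {Q,S,G}
Page faults: 6.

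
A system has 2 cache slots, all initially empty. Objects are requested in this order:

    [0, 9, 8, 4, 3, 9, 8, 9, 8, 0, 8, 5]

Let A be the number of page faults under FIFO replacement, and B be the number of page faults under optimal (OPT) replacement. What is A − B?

Under FIFO: F F F F F F F . . F . F → 9 faults.
Under OPT: F F F F F . F . . F . F → 8 faults.
A − B = 9 − 8 = 1.

1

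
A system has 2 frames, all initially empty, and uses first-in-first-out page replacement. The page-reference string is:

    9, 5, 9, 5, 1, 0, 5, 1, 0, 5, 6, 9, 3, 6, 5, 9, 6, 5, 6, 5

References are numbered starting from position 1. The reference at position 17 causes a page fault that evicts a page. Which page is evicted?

pos 1: 9 -> miss, frames [9]
pos 2: 5 -> miss, frames [9, 5]
pos 3: 9 -> hit
pos 4: 5 -> hit
pos 5: 1 -> miss, evict 9, frames [5, 1]
pos 6: 0 -> miss, evict 5, frames [1, 0]
pos 7: 5 -> miss, evict 1, frames [0, 5]
pos 8: 1 -> miss, evict 0, frames [5, 1]
pos 9: 0 -> miss, evict 5, frames [1, 0]
pos 10: 5 -> miss, evict 1, frames [0, 5]
pos 11: 6 -> miss, evict 0, frames [5, 6]
pos 12: 9 -> miss, evict 5, frames [6, 9]
pos 13: 3 -> miss, evict 6, frames [9, 3]
pos 14: 6 -> miss, evict 9, frames [3, 6]
pos 15: 5 -> miss, evict 3, frames [6, 5]
pos 16: 9 -> miss, evict 6, frames [5, 9]
pos 17: 6 -> miss, evict 5, frames [9, 6]
At position 17, page 5 is evicted.

5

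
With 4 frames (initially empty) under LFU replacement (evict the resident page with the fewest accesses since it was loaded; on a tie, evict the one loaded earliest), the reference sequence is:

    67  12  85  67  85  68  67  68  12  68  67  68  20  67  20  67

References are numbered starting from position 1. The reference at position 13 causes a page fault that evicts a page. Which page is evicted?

12

pos 1: 67 → fault, frames {67}
pos 2: 12 → fault, frames {67,12}
pos 3: 85 → fault, frames {67,12,85}
pos 4: 67 → hit
pos 5: 85 → hit
pos 6: 68 → fault, frames {67,12,85,68}
pos 7: 67 → hit
pos 8: 68 → hit
pos 9: 12 → hit
pos 10: 68 → hit
pos 11: 67 → hit
pos 12: 68 → hit
pos 13: 20 → fault, evict 12, frames {67,85,68,20}
At position 13, page 12 is evicted.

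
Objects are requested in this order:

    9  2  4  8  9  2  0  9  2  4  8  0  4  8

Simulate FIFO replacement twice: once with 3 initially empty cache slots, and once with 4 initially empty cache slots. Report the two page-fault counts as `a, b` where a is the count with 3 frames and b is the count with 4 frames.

9, 10

3 frames: F F F F F F F . . F F . . . → 9 faults.
4 frames: F F F F . . F F F F F F . . → 10 faults.
10 > 9: adding a frame increased faults — Belady's anomaly.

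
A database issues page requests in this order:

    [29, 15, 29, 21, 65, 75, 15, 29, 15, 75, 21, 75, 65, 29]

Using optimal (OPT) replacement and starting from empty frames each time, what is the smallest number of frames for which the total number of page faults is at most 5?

f=1: 14 faults
f=2: 10 faults
f=3: 7 faults
f=4: 6 faults
f=5: 5 faults
Smallest f with faults ≤ 5 is 5.

5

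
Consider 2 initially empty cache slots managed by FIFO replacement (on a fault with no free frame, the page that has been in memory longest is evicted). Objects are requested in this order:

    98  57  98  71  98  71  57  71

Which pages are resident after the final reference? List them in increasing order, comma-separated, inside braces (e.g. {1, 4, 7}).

{57, 71}

98 → fault, frames {98}
57 → fault, frames {98,57}
98 → hit
71 → fault, evict 98, frames {57,71}
98 → fault, evict 57, frames {71,98}
71 → hit
57 → fault, evict 71, frames {98,57}
71 → fault, evict 98, frames {57,71}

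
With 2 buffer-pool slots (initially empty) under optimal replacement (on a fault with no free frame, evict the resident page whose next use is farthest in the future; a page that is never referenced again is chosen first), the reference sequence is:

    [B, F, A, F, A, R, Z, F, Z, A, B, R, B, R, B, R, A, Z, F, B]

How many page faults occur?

B: miss, frames (B)
F: miss, frames (B F)
A: miss, evict B, frames (F A)
F: hit
A: hit
R: miss, evict A, frames (F R)
Z: miss, evict R, frames (F Z)
F: hit
Z: hit
A: miss, evict F, frames (Z A)
B: miss, evict Z, frames (A B)
R: miss, evict A, frames (B R)
B: hit
R: hit
B: hit
R: hit
A: miss, evict R, frames (B A)
Z: miss, evict A, frames (B Z)
F: miss, evict Z, frames (B F)
B: hit
Page faults: 11.

11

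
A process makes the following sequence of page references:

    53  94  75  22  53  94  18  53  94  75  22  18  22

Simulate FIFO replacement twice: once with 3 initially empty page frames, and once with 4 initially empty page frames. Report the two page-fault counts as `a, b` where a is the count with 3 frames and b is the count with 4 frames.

9, 10

3 frames: F F F F F F F . . F F . . → 9 faults.
4 frames: F F F F . . F F F F F F . → 10 faults.
10 > 9: adding a frame increased faults — Belady's anomaly.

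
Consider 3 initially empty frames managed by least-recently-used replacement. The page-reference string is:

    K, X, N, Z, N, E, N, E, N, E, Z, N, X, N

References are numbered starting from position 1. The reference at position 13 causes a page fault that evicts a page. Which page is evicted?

E

pos 1: K -> miss, frames (K)
pos 2: X -> miss, frames (K X)
pos 3: N -> miss, frames (K X N)
pos 4: Z -> miss, evict K, frames (X N Z)
pos 5: N -> hit
pos 6: E -> miss, evict X, frames (Z N E)
pos 7: N -> hit
pos 8: E -> hit
pos 9: N -> hit
pos 10: E -> hit
pos 11: Z -> hit
pos 12: N -> hit
pos 13: X -> miss, evict E, frames (Z N X)
At position 13, page E is evicted.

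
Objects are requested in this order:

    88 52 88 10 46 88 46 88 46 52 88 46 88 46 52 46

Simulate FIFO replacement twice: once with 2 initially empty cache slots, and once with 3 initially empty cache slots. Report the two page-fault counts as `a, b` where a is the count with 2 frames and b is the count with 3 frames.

10, 6

2 frames: F F . F F F . . . F . F F . F F → 10 faults.
3 frames: F F . F F F . . . F . . . . . . → 6 faults.
6 < 10: adding a frame reduced faults, as is typical.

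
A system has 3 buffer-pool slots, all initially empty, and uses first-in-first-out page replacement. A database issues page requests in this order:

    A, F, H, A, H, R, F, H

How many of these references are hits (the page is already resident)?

4

A -> fault, frames {A}
F -> fault, frames {A,F}
H -> fault, frames {A,F,H}
A -> hit
H -> hit
R -> fault, evict A, frames {F,H,R}
F -> hit
H -> hit
Hits: 4.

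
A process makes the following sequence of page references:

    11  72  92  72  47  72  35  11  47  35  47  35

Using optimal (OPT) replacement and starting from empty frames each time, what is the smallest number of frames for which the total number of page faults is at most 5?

3

f=1: 12 faults
f=2: 7 faults
f=3: 5 faults
f=4: 5 faults
f=5: 5 faults
Smallest f with faults ≤ 5 is 3.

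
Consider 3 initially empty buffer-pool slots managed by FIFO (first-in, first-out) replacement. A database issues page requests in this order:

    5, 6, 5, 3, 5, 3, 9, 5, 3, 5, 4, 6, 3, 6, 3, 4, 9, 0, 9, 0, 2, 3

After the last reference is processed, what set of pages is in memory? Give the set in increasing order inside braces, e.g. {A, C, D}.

{0, 2, 3}

5 -> fault, frames (5)
6 -> fault, frames (5 6)
5 -> hit
3 -> fault, frames (5 6 3)
5 -> hit
3 -> hit
9 -> fault, evict 5, frames (6 3 9)
5 -> fault, evict 6, frames (3 9 5)
3 -> hit
5 -> hit
4 -> fault, evict 3, frames (9 5 4)
6 -> fault, evict 9, frames (5 4 6)
3 -> fault, evict 5, frames (4 6 3)
6 -> hit
3 -> hit
4 -> hit
9 -> fault, evict 4, frames (6 3 9)
0 -> fault, evict 6, frames (3 9 0)
9 -> hit
0 -> hit
2 -> fault, evict 3, frames (9 0 2)
3 -> fault, evict 9, frames (0 2 3)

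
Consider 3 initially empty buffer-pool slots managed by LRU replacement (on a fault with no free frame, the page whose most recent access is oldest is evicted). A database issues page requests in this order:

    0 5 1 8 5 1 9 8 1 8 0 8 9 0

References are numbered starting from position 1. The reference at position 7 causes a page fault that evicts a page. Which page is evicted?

8

pos 1: 0: fault, frames [0]
pos 2: 5: fault, frames [0, 5]
pos 3: 1: fault, frames [0, 5, 1]
pos 4: 8: fault, evict 0, frames [5, 1, 8]
pos 5: 5: hit
pos 6: 1: hit
pos 7: 9: fault, evict 8, frames [5, 1, 9]
At position 7, page 8 is evicted.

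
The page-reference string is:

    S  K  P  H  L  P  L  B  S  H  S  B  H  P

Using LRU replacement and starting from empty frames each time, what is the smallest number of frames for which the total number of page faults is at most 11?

f=1: 14 faults
f=2: 12 faults
f=3: 9 faults
f=4: 9 faults
f=5: 7 faults
f=6: 6 faults
Smallest f with faults ≤ 11 is 3.

3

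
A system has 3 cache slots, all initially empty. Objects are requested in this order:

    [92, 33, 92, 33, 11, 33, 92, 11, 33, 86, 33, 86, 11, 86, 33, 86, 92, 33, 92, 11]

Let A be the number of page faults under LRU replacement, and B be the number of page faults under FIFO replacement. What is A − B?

Under LRU: F F . . F . . . . F . . . . . . F . . F → 6 faults.
Under FIFO: F F . . F . . . . F . . . . . . F F . F → 7 faults.
A − B = 6 − 7 = -1.

-1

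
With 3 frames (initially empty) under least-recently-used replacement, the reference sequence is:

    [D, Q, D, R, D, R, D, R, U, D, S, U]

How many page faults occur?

5

D: miss, frames {D}
Q: miss, frames {D,Q}
D: hit
R: miss, frames {Q,D,R}
D: hit
R: hit
D: hit
R: hit
U: miss, evict Q, frames {D,R,U}
D: hit
S: miss, evict R, frames {U,D,S}
U: hit
Page faults: 5.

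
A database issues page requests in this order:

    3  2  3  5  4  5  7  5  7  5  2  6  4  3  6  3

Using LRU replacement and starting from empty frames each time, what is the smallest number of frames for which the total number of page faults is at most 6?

f=1: 16 faults
f=2: 10 faults
f=3: 9 faults
f=4: 9 faults
f=5: 7 faults
f=6: 6 faults
Smallest f with faults ≤ 6 is 6.

6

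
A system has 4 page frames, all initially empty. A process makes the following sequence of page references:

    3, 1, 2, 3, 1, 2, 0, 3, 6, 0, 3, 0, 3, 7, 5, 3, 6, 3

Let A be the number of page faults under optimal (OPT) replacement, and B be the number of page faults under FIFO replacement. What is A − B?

-1

Under OPT: F F F . . . F . F . . . . F F . . . → 7 faults.
Under FIFO: F F F . . . F . F . F . . F F . . . → 8 faults.
A − B = 7 − 8 = -1.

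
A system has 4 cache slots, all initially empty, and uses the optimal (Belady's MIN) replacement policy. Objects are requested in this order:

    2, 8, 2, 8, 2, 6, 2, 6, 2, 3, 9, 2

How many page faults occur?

5

2: miss, frames [2]
8: miss, frames [2, 8]
2: hit
8: hit
2: hit
6: miss, frames [2, 8, 6]
2: hit
6: hit
2: hit
3: miss, frames [2, 8, 6, 3]
9: miss, evict 3, frames [2, 8, 6, 9]
2: hit
Page faults: 5.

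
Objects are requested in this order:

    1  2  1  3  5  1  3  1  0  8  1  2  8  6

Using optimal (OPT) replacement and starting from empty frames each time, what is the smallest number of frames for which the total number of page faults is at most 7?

f=1: 14 faults
f=2: 9 faults
f=3: 8 faults
f=4: 7 faults
f=5: 7 faults
f=6: 7 faults
f=7: 7 faults
Smallest f with faults ≤ 7 is 4.

4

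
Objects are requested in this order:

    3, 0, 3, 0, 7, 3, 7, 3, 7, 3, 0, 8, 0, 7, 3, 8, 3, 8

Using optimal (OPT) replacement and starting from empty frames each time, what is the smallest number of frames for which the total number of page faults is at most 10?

f=1: 18 faults
f=2: 7 faults
f=3: 5 faults
f=4: 4 faults
Smallest f with faults ≤ 10 is 2.

2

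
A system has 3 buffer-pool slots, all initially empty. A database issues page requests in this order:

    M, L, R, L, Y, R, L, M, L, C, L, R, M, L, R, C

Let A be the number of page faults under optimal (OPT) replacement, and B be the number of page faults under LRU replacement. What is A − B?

-1

Under OPT: F F F . F . . F . F . . F . . F → 8 faults.
Under LRU: F F F . F . . F . F . F F . . F → 9 faults.
A − B = 8 − 9 = -1.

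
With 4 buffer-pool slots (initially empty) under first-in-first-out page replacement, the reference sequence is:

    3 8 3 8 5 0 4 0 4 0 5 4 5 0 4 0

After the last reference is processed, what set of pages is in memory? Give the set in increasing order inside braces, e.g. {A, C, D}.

3 -> fault, frames {3}
8 -> fault, frames {3,8}
3 -> hit
8 -> hit
5 -> fault, frames {3,8,5}
0 -> fault, frames {3,8,5,0}
4 -> fault, evict 3, frames {8,5,0,4}
0 -> hit
4 -> hit
0 -> hit
5 -> hit
4 -> hit
5 -> hit
0 -> hit
4 -> hit
0 -> hit

{0, 4, 5, 8}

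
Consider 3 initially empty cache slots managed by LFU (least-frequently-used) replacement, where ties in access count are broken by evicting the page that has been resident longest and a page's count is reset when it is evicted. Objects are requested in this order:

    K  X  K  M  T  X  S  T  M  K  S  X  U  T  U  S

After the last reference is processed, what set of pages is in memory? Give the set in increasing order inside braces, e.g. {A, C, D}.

{K, S, U}

K → miss, frames [K]
X → miss, frames [K, X]
K → hit
M → miss, frames [K, X, M]
T → miss, evict X, frames [K, M, T]
X → miss, evict M, frames [K, T, X]
S → miss, evict T, frames [K, X, S]
T → miss, evict X, frames [K, S, T]
M → miss, evict S, frames [K, T, M]
K → hit
S → miss, evict T, frames [K, M, S]
X → miss, evict M, frames [K, S, X]
U → miss, evict S, frames [K, X, U]
T → miss, evict X, frames [K, U, T]
U → hit
S → miss, evict T, frames [K, U, S]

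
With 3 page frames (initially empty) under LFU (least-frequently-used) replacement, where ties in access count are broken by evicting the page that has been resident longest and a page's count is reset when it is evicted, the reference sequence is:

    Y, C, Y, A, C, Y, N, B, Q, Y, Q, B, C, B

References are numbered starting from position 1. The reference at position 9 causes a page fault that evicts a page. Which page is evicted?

B

pos 1: Y: miss, frames {Y}
pos 2: C: miss, frames {Y,C}
pos 3: Y: hit
pos 4: A: miss, frames {Y,C,A}
pos 5: C: hit
pos 6: Y: hit
pos 7: N: miss, evict A, frames {Y,C,N}
pos 8: B: miss, evict N, frames {Y,C,B}
pos 9: Q: miss, evict B, frames {Y,C,Q}
At position 9, page B is evicted.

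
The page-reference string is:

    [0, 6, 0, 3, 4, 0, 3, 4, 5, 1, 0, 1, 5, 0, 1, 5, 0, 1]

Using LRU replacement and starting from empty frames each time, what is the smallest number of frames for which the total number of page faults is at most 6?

f=1: 18 faults
f=2: 16 faults
f=3: 7 faults
f=4: 7 faults
f=5: 6 faults
f=6: 6 faults
Smallest f with faults ≤ 6 is 5.

5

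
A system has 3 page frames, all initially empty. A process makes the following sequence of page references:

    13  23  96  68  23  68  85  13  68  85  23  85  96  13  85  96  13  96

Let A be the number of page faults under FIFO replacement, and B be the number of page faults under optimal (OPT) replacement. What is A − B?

3

Under FIFO: F F F F . . F F . . F . F . F . F . → 10 faults.
Under OPT: F F F F . . F . . . F . F . . . . . → 7 faults.
A − B = 10 − 7 = 3.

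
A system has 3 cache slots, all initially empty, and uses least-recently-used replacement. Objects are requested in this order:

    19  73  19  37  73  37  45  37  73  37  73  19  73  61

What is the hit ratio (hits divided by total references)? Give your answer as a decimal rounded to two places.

19 -> miss, frames (19)
73 -> miss, frames (19 73)
19 -> hit
37 -> miss, frames (73 19 37)
73 -> hit
37 -> hit
45 -> miss, evict 19, frames (73 37 45)
37 -> hit
73 -> hit
37 -> hit
73 -> hit
19 -> miss, evict 45, frames (37 73 19)
73 -> hit
61 -> miss, evict 37, frames (19 73 61)
Hits: 8 of 14 references → 8/14 = 0.5714.

0.57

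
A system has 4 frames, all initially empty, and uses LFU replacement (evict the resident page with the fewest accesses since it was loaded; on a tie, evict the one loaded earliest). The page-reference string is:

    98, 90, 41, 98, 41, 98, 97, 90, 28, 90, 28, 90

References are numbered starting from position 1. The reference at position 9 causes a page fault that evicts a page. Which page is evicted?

97

pos 1: 98 → fault, frames [98]
pos 2: 90 → fault, frames [98, 90]
pos 3: 41 → fault, frames [98, 90, 41]
pos 4: 98 → hit
pos 5: 41 → hit
pos 6: 98 → hit
pos 7: 97 → fault, frames [98, 90, 41, 97]
pos 8: 90 → hit
pos 9: 28 → fault, evict 97, frames [98, 90, 41, 28]
At position 9, page 97 is evicted.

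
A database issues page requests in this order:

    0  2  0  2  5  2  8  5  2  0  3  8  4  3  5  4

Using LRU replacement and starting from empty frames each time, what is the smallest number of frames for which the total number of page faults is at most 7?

f=1: 16 faults
f=2: 13 faults
f=3: 9 faults
f=4: 8 faults
f=5: 7 faults
f=6: 6 faults
Smallest f with faults ≤ 7 is 5.

5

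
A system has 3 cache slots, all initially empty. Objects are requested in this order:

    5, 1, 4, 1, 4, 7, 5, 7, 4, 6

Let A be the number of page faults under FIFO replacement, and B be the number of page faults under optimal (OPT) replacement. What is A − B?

1

Under FIFO: F F F . . F F . . F → 6 faults.
Under OPT: F F F . . F . . . F → 5 faults.
A − B = 6 − 5 = 1.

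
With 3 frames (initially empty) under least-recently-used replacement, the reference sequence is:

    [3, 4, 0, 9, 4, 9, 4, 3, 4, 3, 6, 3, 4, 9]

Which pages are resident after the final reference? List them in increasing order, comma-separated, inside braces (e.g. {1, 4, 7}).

3 -> miss, frames [3]
4 -> miss, frames [3, 4]
0 -> miss, frames [3, 4, 0]
9 -> miss, evict 3, frames [4, 0, 9]
4 -> hit
9 -> hit
4 -> hit
3 -> miss, evict 0, frames [9, 4, 3]
4 -> hit
3 -> hit
6 -> miss, evict 9, frames [4, 3, 6]
3 -> hit
4 -> hit
9 -> miss, evict 6, frames [3, 4, 9]

{3, 4, 9}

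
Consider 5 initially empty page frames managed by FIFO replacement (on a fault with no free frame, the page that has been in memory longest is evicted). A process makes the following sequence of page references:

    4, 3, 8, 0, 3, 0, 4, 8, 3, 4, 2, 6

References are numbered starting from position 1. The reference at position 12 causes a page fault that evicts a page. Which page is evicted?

4

pos 1: 4 → miss, frames {4}
pos 2: 3 → miss, frames {4,3}
pos 3: 8 → miss, frames {4,3,8}
pos 4: 0 → miss, frames {4,3,8,0}
pos 5: 3 → hit
pos 6: 0 → hit
pos 7: 4 → hit
pos 8: 8 → hit
pos 9: 3 → hit
pos 10: 4 → hit
pos 11: 2 → miss, frames {4,3,8,0,2}
pos 12: 6 → miss, evict 4, frames {3,8,0,2,6}
At position 12, page 4 is evicted.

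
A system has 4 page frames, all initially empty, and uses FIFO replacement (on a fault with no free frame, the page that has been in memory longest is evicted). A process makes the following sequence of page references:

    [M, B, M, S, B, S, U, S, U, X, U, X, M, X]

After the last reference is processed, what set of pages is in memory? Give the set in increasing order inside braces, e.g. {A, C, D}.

M: fault, frames [M]
B: fault, frames [M, B]
M: hit
S: fault, frames [M, B, S]
B: hit
S: hit
U: fault, frames [M, B, S, U]
S: hit
U: hit
X: fault, evict M, frames [B, S, U, X]
U: hit
X: hit
M: fault, evict B, frames [S, U, X, M]
X: hit

{M, S, U, X}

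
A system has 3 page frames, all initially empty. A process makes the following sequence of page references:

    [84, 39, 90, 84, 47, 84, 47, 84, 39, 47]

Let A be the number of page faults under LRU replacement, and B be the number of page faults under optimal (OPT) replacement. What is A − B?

Under LRU: F F F . F . . . F . → 5 faults.
Under OPT: F F F . F . . . . . → 4 faults.
A − B = 5 − 4 = 1.

1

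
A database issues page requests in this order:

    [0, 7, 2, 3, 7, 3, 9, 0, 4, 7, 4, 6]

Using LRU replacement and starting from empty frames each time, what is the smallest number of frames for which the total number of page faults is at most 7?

5

f=1: 12 faults
f=2: 10 faults
f=3: 9 faults
f=4: 9 faults
f=5: 7 faults
f=6: 7 faults
f=7: 7 faults
Smallest f with faults ≤ 7 is 5.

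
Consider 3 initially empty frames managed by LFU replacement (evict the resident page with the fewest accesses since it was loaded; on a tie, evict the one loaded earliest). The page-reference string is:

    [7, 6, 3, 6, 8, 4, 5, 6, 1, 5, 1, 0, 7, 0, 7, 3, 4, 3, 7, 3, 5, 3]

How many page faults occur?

7 -> miss, frames (7)
6 -> miss, frames (7 6)
3 -> miss, frames (7 6 3)
6 -> hit
8 -> miss, evict 7, frames (6 3 8)
4 -> miss, evict 3, frames (6 8 4)
5 -> miss, evict 8, frames (6 4 5)
6 -> hit
1 -> miss, evict 4, frames (6 5 1)
5 -> hit
1 -> hit
0 -> miss, evict 5, frames (6 1 0)
7 -> miss, evict 0, frames (6 1 7)
0 -> miss, evict 7, frames (6 1 0)
7 -> miss, evict 0, frames (6 1 7)
3 -> miss, evict 7, frames (6 1 3)
4 -> miss, evict 3, frames (6 1 4)
3 -> miss, evict 4, frames (6 1 3)
7 -> miss, evict 3, frames (6 1 7)
3 -> miss, evict 7, frames (6 1 3)
5 -> miss, evict 3, frames (6 1 5)
3 -> miss, evict 5, frames (6 1 3)
Page faults: 18.

18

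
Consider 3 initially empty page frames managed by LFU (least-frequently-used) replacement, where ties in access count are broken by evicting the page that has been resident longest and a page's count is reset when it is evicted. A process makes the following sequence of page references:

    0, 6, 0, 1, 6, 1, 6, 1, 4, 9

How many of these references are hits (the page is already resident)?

5

0 -> miss, frames (0)
6 -> miss, frames (0 6)
0 -> hit
1 -> miss, frames (0 6 1)
6 -> hit
1 -> hit
6 -> hit
1 -> hit
4 -> miss, evict 0, frames (6 1 4)
9 -> miss, evict 4, frames (6 1 9)
Hits: 5.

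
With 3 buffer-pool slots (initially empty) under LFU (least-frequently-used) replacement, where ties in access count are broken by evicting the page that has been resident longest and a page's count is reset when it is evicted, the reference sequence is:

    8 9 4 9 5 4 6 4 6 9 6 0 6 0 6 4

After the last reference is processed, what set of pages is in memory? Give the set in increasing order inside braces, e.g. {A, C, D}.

{0, 4, 6}

8 → fault, frames (8)
9 → fault, frames (8 9)
4 → fault, frames (8 9 4)
9 → hit
5 → fault, evict 8, frames (9 4 5)
4 → hit
6 → fault, evict 5, frames (9 4 6)
4 → hit
6 → hit
9 → hit
6 → hit
0 → fault, evict 9, frames (4 6 0)
6 → hit
0 → hit
6 → hit
4 → hit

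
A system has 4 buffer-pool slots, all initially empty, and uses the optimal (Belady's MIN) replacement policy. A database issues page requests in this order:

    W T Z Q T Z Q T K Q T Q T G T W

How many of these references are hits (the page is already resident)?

W -> fault, frames [W]
T -> fault, frames [W, T]
Z -> fault, frames [W, T, Z]
Q -> fault, frames [W, T, Z, Q]
T -> hit
Z -> hit
Q -> hit
T -> hit
K -> fault, evict Z, frames [W, T, Q, K]
Q -> hit
T -> hit
Q -> hit
T -> hit
G -> fault, evict K, frames [W, T, Q, G]
T -> hit
W -> hit
Hits: 10.

10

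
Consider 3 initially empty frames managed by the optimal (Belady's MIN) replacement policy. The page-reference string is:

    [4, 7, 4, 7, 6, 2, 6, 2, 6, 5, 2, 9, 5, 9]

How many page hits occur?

8

4 -> miss, frames {4}
7 -> miss, frames {4,7}
4 -> hit
7 -> hit
6 -> miss, frames {4,7,6}
2 -> miss, evict 7, frames {4,6,2}
6 -> hit
2 -> hit
6 -> hit
5 -> miss, evict 6, frames {4,2,5}
2 -> hit
9 -> miss, evict 2, frames {4,5,9}
5 -> hit
9 -> hit
Hits: 8.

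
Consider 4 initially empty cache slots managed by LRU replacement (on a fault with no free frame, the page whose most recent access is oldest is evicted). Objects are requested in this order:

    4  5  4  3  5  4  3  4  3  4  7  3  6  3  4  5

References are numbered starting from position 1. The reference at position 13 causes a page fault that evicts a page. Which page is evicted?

5

pos 1: 4 -> fault, frames (4)
pos 2: 5 -> fault, frames (4 5)
pos 3: 4 -> hit
pos 4: 3 -> fault, frames (5 4 3)
pos 5: 5 -> hit
pos 6: 4 -> hit
pos 7: 3 -> hit
pos 8: 4 -> hit
pos 9: 3 -> hit
pos 10: 4 -> hit
pos 11: 7 -> fault, frames (5 3 4 7)
pos 12: 3 -> hit
pos 13: 6 -> fault, evict 5, frames (4 7 3 6)
At position 13, page 5 is evicted.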